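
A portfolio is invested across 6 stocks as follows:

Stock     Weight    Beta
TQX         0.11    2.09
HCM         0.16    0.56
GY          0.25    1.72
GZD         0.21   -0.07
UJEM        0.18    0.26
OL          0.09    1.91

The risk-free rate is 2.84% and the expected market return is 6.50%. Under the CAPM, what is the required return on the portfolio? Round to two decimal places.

6.33%

β_P = Σ w_i β_i = 0.11×2.09 + 0.16×0.56 + 0.25×1.72 + 0.21×-0.07 + 0.18×0.26 + 0.09×1.91 = 0.9535
MRP = 6.50% − 2.84% = 3.66%
E(R_P) = R_f + β_P × MRP = 2.84% + 0.9535 × 3.66% = 6.33%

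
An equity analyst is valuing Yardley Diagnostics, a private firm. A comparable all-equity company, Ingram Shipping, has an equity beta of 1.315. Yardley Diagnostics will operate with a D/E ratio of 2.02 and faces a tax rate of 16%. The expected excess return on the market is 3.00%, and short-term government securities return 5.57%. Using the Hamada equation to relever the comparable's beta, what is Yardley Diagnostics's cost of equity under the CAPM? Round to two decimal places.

β_L = β_U × [1 + (1 − t)(D/E)] = 1.315 × [1 + (1 − 0.16) × 2.02]
    = 1.315 × [1 + 0.84 × 2.02] = 1.315 × 2.6968 = 3.5463
E(R) = R_f + β_L × MRP = 5.57% + 3.5463 × 3.00% = 16.21%

16.21%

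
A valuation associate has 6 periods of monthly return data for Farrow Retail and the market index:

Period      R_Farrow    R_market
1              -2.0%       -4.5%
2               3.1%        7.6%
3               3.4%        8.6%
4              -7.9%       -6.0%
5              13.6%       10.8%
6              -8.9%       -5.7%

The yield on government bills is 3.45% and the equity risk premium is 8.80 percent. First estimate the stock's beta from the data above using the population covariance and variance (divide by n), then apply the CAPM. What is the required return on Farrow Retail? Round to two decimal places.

11.88%

Mean R_i = (-2.0 + 3.1 + 3.4 − 7.9 + 13.6 − 8.9) / 6 = 0.2167%
Mean R_m = (-4.5 + 7.6 + 8.6 − 6.0 + 10.8 − 5.7) / 6 = 1.8000%
Σ(R_i − R̄_i)(R_m − R̄_m) = 304.4700  ⇒  Cov = 304.4700 / 6 = 50.7450
Σ(R_m − R̄_m)² = 317.6600  ⇒  Var(R_m) = 317.6600 / 6 = 52.9433
β = Cov / Var(R_m) = 50.7450 / 52.9433 = 0.9585
E(R) = R_f + β × MRP = 3.45% + 0.9585 × 8.80% = 11.88%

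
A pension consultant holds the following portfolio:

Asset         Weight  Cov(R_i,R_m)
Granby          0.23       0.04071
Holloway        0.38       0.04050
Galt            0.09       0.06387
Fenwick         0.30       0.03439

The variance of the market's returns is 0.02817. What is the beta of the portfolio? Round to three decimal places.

β_Granby = 0.04071 / 0.02817 = 1.4452
β_Holloway = 0.04050 / 0.02817 = 1.4377
β_Galt = 0.06387 / 0.02817 = 2.2673
β_Fenwick = 0.03439 / 0.02817 = 1.2208
β_P = Σ w_i β_i = 0.23×1.4452 + 0.38×1.4377 + 0.09×2.2673 + 0.30×1.2208 = 1.4490

1.449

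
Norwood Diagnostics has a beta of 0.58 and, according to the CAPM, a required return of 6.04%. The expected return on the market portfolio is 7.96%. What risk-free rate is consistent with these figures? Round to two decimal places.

3.39%

E(R) = R_f + β(E(R_m) − R_f) = R_f(1 − β) + β·E(R_m)
6.04% = R_f × (1 − 0.58) + 0.58 × 7.96%
6.04% = R_f × 0.42 + 4.6168%
R_f = (6.04% − 4.6168%) / 0.42 = 3.39%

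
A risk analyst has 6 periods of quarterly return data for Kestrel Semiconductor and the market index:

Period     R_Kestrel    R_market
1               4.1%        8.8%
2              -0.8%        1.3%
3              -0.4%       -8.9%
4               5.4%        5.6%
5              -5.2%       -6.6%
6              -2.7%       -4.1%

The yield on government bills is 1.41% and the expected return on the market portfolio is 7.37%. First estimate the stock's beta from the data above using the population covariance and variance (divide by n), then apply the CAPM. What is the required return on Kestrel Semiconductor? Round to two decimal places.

4.17%

Mean R_i = (4.1 − 0.8 − 0.4 + 5.4 − 5.2 − 2.7) / 6 = 0.0667%
Mean R_m = (8.8 + 1.3 − 8.9 + 5.6 − 6.6 − 4.1) / 6 = -0.6500%
Σ(R_i − R̄_i)(R_m − R̄_m) = 114.4900  ⇒  Cov = 114.4900 / 6 = 19.0817
Σ(R_m − R̄_m)² = 247.5350  ⇒  Var(R_m) = 247.5350 / 6 = 41.2558
β = Cov / Var(R_m) = 19.0817 / 41.2558 = 0.4625
MRP = 7.37% − 1.41% = 5.96%
E(R) = R_f + β × MRP = 1.41% + 0.4625 × 5.96% = 4.17%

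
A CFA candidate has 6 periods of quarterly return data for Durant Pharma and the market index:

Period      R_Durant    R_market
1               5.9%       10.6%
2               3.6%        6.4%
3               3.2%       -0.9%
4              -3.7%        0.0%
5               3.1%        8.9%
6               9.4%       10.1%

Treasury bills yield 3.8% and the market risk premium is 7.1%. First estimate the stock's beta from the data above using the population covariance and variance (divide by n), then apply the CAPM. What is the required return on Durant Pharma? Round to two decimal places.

Mean R_i = (5.9 + 3.6 + 3.2 − 3.7 + 3.1 + 9.4) / 6 = 3.5833%
Mean R_m = (10.6 + 6.4 − 0.9 + 0.0 + 8.9 + 10.1) / 6 = 5.8500%
Σ(R_i − R̄_i)(R_m − R̄_m) = 79.4550  ⇒  Cov = 79.4550 / 6 = 13.2425
Σ(R_m − R̄_m)² = 130.0150  ⇒  Var(R_m) = 130.0150 / 6 = 21.6692
β = Cov / Var(R_m) = 13.2425 / 21.6692 = 0.6111
E(R) = R_f + β × MRP = 3.8% + 0.6111 × 7.1% = 8.14%

8.14%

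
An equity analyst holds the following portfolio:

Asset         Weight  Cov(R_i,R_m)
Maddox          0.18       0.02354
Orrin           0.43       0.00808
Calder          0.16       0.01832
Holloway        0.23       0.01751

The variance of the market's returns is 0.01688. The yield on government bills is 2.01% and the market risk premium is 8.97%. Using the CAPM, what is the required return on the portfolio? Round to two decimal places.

9.81%

β_Maddox = 0.02354 / 0.01688 = 1.3945
β_Orrin = 0.00808 / 0.01688 = 0.4787
β_Calder = 0.01832 / 0.01688 = 1.0853
β_Holloway = 0.01751 / 0.01688 = 1.0373
β_P = Σ w_i β_i = 0.18×1.3945 + 0.43×0.4787 + 0.16×1.0853 + 0.23×1.0373 = 0.8691
E(R_P) = R_f + β_P × MRP = 2.01% + 0.8691 × 8.97% = 9.81%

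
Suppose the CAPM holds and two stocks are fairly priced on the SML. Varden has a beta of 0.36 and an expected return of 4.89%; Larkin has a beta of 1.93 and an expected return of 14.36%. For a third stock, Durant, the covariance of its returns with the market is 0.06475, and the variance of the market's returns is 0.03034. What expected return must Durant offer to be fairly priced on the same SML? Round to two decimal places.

15.59%

MRP = (14.36% − 4.89%) / (1.93 − 0.36) = 6.0318%
R_f = 4.89% − 0.36 × 6.0318% = 2.7186%
β_Durant = Cov / Var(R_m) = 0.06475 / 0.03034 = 2.1341
E(R_Durant) = R_f + β × MRP = 2.7186% + 2.1341 × 6.0318% = 15.59%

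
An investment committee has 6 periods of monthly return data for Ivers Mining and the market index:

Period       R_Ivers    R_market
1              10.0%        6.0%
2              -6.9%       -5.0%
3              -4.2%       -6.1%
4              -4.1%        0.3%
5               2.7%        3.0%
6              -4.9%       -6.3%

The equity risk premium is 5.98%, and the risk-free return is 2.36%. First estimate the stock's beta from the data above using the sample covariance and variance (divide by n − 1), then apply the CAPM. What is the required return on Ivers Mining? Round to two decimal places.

Mean R_i = (10.0 − 6.9 − 4.2 − 4.1 + 2.7 − 4.9) / 6 = -1.2333%
Mean R_m = (6.0 − 5.0 − 6.1 + 0.3 + 3.0 − 6.3) / 6 = -1.3500%
Σ(R_i − R̄_i)(R_m − R̄_m) = 147.8700  ⇒  Cov = 147.8700 / 5 = 29.5740
Σ(R_m − R̄_m)² = 136.0550  ⇒  Var(R_m) = 136.0550 / 5 = 27.2110
β = Cov / Var(R_m) = 29.5740 / 27.2110 = 1.0868
E(R) = R_f + β × MRP = 2.36% + 1.0868 × 5.98% = 8.86%

8.86%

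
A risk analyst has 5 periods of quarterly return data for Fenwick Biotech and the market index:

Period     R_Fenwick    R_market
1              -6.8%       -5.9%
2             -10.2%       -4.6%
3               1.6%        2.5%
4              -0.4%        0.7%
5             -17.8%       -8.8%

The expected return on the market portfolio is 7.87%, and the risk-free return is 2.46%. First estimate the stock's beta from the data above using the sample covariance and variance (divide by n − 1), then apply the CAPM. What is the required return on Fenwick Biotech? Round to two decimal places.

10.99%

Mean R_i = (-6.8 − 10.2 + 1.6 − 0.4 − 17.8) / 5 = -6.7200%
Mean R_m = (-5.9 − 4.6 + 2.5 + 0.7 − 8.8) / 5 = -3.2200%
Σ(R_i − R̄_i)(R_m − R̄_m) = 139.2080  ⇒  Cov = 139.2080 / 4 = 34.8020
Σ(R_m − R̄_m)² = 88.3080  ⇒  Var(R_m) = 88.3080 / 4 = 22.0770
β = Cov / Var(R_m) = 34.8020 / 22.0770 = 1.5764
MRP = 7.87% − 2.46% = 5.41%
E(R) = R_f + β × MRP = 2.46% + 1.5764 × 5.41% = 10.99%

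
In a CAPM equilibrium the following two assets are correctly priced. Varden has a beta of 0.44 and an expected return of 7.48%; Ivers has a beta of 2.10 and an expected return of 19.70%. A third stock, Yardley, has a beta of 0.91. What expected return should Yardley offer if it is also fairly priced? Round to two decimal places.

10.94%

MRP (SML slope) = (19.70% − 7.48%) / (2.10 − 0.44) = 12.22% / 1.66 = 7.3614%
R_f (intercept) = 7.48% − 0.44 × 7.3614% = 4.2410%
E(R_Yardley) = R_f + β × MRP = 4.2410% + 0.91 × 7.3614% = 10.94%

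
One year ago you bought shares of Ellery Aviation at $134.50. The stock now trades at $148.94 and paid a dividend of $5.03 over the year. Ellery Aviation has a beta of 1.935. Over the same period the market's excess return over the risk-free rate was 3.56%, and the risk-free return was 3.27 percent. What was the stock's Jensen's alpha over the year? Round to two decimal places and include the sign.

+4.32%

Realised HPR = (P1 + D1 − P0) / P0 = (148.94 + 5.03 − 134.50) / 134.50 = 19.47 / 134.50 = 14.4758%
CAPM required = R_f + β·MRP = 3.27% + 1.935 × 3.56% = 10.15860%
α = realised − required = 14.4758% − 10.15860% = +4.32%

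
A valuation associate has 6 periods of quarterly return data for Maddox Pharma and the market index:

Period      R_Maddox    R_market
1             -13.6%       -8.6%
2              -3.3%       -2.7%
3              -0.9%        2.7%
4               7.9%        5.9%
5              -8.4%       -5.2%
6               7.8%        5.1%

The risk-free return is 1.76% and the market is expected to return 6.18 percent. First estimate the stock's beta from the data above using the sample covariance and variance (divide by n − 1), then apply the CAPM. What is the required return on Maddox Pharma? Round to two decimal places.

Mean R_i = (-13.6 − 3.3 − 0.9 + 7.9 − 8.4 + 7.8) / 6 = -1.7500%
Mean R_m = (-8.6 − 2.7 + 2.7 + 5.9 − 5.2 + 5.1) / 6 = -0.4667%
Σ(R_i − R̄_i)(R_m − R̄_m) = 248.6100  ⇒  Cov = 248.6100 / 5 = 49.7220
Σ(R_m − R̄_m)² = 175.0933  ⇒  Var(R_m) = 175.0933 / 5 = 35.0187
β = Cov / Var(R_m) = 49.7220 / 35.0187 = 1.4199
MRP = 6.18% − 1.76% = 4.42%
E(R) = R_f + β × MRP = 1.76% + 1.4199 × 4.42% = 8.04%

8.04%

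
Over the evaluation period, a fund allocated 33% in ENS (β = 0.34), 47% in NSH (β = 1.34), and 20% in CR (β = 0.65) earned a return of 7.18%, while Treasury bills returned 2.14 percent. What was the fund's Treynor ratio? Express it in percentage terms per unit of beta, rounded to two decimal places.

β_P = 0.33×0.34 + 0.47×1.34 + 0.20×0.65 = 0.8720
Treynor = (R_P − R_f) / β_P = (7.18% − 2.14%) / 0.8720 = 5.04% / 0.8720 = 5.78%

5.78%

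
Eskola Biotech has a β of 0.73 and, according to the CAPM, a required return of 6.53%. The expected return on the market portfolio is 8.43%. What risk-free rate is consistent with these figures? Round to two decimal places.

E(R) = R_f + β(E(R_m) − R_f) = R_f(1 − β) + β·E(R_m)
6.53% = R_f × (1 − 0.73) + 0.73 × 8.43%
6.53% = R_f × 0.27 + 6.1539%
R_f = (6.53% − 6.1539%) / 0.27 = 1.39%

1.39%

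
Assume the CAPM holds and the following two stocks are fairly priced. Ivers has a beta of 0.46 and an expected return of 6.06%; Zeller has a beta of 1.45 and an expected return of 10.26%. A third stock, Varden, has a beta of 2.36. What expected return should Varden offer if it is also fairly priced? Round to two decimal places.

MRP (SML slope) = (10.26% − 6.06%) / (1.45 − 0.46) = 4.20% / 0.99 = 4.2424%
R_f (intercept) = 6.06% − 0.46 × 4.2424% = 4.1085%
E(R_Varden) = R_f + β × MRP = 4.1085% + 2.36 × 4.2424% = 14.12%

14.12%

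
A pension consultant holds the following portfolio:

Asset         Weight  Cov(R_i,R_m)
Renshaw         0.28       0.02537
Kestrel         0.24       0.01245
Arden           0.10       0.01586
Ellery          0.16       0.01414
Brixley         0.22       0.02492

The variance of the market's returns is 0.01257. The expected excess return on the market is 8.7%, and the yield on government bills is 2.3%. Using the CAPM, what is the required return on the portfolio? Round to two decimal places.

β_Renshaw = 0.02537 / 0.01257 = 2.0183
β_Kestrel = 0.01245 / 0.01257 = 0.9905
β_Arden = 0.01586 / 0.01257 = 1.2617
β_Ellery = 0.01414 / 0.01257 = 1.1249
β_Brixley = 0.02492 / 0.01257 = 1.9825
β_P = Σ w_i β_i = 0.28×2.0183 + 0.24×0.9905 + 0.10×1.2617 + 0.16×1.1249 + 0.22×1.9825 = 1.5451
E(R_P) = R_f + β_P × MRP = 2.3% + 1.5451 × 8.7% = 15.74%

15.74%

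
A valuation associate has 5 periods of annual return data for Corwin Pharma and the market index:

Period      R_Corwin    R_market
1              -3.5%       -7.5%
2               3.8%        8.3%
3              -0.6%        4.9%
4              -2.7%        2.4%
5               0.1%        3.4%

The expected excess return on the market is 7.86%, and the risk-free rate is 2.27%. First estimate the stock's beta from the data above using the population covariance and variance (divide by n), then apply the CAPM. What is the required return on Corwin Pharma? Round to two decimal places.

5.38%

Mean R_i = (-3.5 + 3.8 − 0.6 − 2.7 + 0.1) / 5 = -0.5800%
Mean R_m = (-7.5 + 8.3 + 4.9 + 2.4 + 3.4) / 5 = 2.3000%
Σ(R_i − R̄_i)(R_m − R̄_m) = 55.3800  ⇒  Cov = 55.3800 / 5 = 11.0760
Σ(R_m − R̄_m)² = 140.0200  ⇒  Var(R_m) = 140.0200 / 5 = 28.0040
β = Cov / Var(R_m) = 11.0760 / 28.0040 = 0.3955
E(R) = R_f + β × MRP = 2.27% + 0.3955 × 7.86% = 5.38%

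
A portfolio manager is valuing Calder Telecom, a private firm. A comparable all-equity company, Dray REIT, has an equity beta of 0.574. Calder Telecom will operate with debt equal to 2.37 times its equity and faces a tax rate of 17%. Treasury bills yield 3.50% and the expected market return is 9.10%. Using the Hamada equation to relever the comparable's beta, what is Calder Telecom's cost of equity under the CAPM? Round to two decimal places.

β_L = β_U × [1 + (1 − t)(D/E)] = 0.574 × [1 + (1 − 0.17) × 2.37]
    = 0.574 × [1 + 0.83 × 2.37] = 0.574 × 2.9671 = 1.7031
MRP = 9.10% − 3.50% = 5.60%
E(R) = R_f + β_L × MRP = 3.50% + 1.7031 × 5.60% = 13.04%

13.04%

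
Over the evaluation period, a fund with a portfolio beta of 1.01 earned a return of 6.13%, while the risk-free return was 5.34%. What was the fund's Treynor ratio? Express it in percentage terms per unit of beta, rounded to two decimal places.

0.78%

Treynor = (R_P − R_f) / β_P = (6.13% − 5.34%) / 1.0100 = 0.79% / 1.0100 = 0.78%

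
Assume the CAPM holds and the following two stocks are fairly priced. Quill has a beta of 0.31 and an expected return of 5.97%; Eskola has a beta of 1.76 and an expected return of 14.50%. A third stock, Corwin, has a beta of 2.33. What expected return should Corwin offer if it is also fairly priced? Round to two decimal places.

MRP (SML slope) = (14.50% − 5.97%) / (1.76 − 0.31) = 8.53% / 1.45 = 5.8828%
R_f (intercept) = 5.97% − 0.31 × 5.8828% = 4.1463%
E(R_Corwin) = R_f + β × MRP = 4.1463% + 2.33 × 5.8828% = 17.85%

17.85%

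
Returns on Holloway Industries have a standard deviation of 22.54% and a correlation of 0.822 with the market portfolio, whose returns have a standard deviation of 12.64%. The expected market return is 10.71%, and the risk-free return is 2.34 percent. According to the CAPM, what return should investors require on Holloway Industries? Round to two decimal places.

β = ρ × σ_i / σ_m = 0.822 × 22.54% / 12.64% = 1.4658
MRP = 10.71% − 2.34% = 8.37%
E(R) = 2.34% + 1.4658 × 8.37% = 14.61%

14.61%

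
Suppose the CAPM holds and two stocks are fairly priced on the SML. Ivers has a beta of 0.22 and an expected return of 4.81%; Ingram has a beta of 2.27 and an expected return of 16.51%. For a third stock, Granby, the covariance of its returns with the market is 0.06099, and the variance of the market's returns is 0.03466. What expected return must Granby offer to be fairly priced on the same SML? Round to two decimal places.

13.60%

MRP = (16.51% − 4.81%) / (2.27 − 0.22) = 5.7073%
R_f = 4.81% − 0.22 × 5.7073% = 3.5544%
β_Granby = Cov / Var(R_m) = 0.06099 / 0.03466 = 1.7597
E(R_Granby) = R_f + β × MRP = 3.5544% + 1.7597 × 5.7073% = 13.60%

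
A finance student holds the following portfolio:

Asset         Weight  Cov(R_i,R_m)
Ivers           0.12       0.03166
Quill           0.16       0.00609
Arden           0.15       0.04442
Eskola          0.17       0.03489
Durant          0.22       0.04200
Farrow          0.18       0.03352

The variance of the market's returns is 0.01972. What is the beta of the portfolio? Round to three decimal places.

β_Ivers = 0.03166 / 0.01972 = 1.6055
β_Quill = 0.00609 / 0.01972 = 0.3088
β_Arden = 0.04442 / 0.01972 = 2.2525
β_Eskola = 0.03489 / 0.01972 = 1.7693
β_Durant = 0.04200 / 0.01972 = 2.1298
β_Farrow = 0.03352 / 0.01972 = 1.6998
β_P = Σ w_i β_i = 0.12×1.6055 + 0.16×0.3088 + 0.15×2.2525 + 0.17×1.7693 + 0.22×2.1298 + 0.18×1.6998 = 1.6552

1.655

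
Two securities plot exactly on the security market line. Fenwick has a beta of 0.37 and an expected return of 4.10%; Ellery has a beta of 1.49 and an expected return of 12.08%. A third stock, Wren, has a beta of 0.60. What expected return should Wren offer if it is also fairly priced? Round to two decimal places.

5.74%

MRP (SML slope) = (12.08% − 4.10%) / (1.49 − 0.37) = 7.98% / 1.12 = 7.1250%
R_f (intercept) = 4.10% − 0.37 × 7.1250% = 1.4638%
E(R_Wren) = R_f + β × MRP = 1.4638% + 0.60 × 7.1250% = 5.74%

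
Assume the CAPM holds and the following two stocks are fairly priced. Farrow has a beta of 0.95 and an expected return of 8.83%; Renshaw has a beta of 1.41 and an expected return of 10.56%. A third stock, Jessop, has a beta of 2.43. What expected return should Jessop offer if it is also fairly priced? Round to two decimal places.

14.40%

MRP (SML slope) = (10.56% − 8.83%) / (1.41 − 0.95) = 1.73% / 0.46 = 3.7609%
R_f (intercept) = 8.83% − 0.95 × 3.7609% = 5.2571%
E(R_Jessop) = R_f + β × MRP = 5.2571% + 2.43 × 3.7609% = 14.40%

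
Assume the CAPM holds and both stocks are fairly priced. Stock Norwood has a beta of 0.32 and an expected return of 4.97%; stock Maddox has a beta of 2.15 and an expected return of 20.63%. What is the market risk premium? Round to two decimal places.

8.56%

Both satisfy E(R) = R_f + β·MRP, so the slope of the SML is
MRP = (20.63% − 4.97%) / (2.15 − 0.32) = 15.66% / 1.83 = 8.5574%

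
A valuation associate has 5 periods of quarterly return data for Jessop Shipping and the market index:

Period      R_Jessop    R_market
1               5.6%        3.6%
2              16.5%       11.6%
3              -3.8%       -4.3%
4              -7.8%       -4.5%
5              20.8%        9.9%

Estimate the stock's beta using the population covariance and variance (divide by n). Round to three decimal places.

1.587

Mean R_i = (5.6 + 16.5 − 3.8 − 7.8 + 20.8) / 5 = 6.2600%
Mean R_m = (3.6 + 11.6 − 4.3 − 4.5 + 9.9) / 5 = 3.2600%
Σ(R_i − R̄_i)(R_m − R̄_m) = 366.8820  ⇒  Cov = 366.8820 / 5 = 73.3764
Σ(R_m − R̄_m)² = 231.1320  ⇒  Var(R_m) = 231.1320 / 5 = 46.2264
β = Cov / Var(R_m) = 73.3764 / 46.2264 = 1.5873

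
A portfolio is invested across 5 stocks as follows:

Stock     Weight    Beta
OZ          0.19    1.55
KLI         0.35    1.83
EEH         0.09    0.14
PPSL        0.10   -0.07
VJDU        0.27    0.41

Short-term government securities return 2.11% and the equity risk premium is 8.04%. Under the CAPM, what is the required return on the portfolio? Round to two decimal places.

β_P = Σ w_i β_i = 0.19×1.55 + 0.35×1.83 + 0.09×0.14 + 0.10×-0.07 + 0.27×0.41 = 1.0513
E(R_P) = R_f + β_P × MRP = 2.11% + 1.0513 × 8.04% = 10.56%

10.56%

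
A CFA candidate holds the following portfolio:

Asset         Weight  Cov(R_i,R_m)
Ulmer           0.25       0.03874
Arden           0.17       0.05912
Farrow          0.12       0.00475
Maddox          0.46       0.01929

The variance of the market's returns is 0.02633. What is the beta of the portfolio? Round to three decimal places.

β_Ulmer = 0.03874 / 0.02633 = 1.4713
β_Arden = 0.05912 / 0.02633 = 2.2453
β_Farrow = 0.00475 / 0.02633 = 0.1804
β_Maddox = 0.01929 / 0.02633 = 0.7326
β_P = Σ w_i β_i = 0.25×1.4713 + 0.17×2.2453 + 0.12×0.1804 + 0.46×0.7326 = 1.1082

1.108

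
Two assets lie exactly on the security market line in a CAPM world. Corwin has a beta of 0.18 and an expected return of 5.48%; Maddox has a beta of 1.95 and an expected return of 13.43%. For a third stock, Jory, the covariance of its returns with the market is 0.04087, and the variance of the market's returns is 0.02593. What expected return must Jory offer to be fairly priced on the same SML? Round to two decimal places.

11.75%

MRP = (13.43% − 5.48%) / (1.95 − 0.18) = 4.4915%
R_f = 5.48% − 0.18 × 4.4915% = 4.6715%
β_Jory = Cov / Var(R_m) = 0.04087 / 0.02593 = 1.5762
E(R_Jory) = R_f + β × MRP = 4.6715% + 1.5762 × 4.4915% = 11.75%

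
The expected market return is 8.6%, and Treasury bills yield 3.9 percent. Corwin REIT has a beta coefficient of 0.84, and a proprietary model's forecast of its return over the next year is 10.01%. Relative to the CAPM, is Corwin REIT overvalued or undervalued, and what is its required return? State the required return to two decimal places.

Undervalued; required return 7.85%

MRP = 8.6% − 3.9% = 4.70%
Required return = R_f + β·MRP = 3.9% + 0.84 × 4.7% = 7.85%
Forecast 10.01% > required 7.85% → the stock plots above the SML → undervalued.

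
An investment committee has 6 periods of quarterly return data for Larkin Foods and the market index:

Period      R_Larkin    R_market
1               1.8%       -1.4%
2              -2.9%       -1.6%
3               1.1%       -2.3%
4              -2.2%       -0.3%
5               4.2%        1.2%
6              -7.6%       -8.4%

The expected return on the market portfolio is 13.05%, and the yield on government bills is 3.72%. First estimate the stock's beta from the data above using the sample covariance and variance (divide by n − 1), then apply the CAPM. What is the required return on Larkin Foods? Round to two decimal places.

13.49%

Mean R_i = (1.8 − 2.9 + 1.1 − 2.2 + 4.2 − 7.6) / 6 = -0.9333%
Mean R_m = (-1.4 − 1.6 − 2.3 − 0.3 + 1.2 − 8.4) / 6 = -2.1333%
Σ(R_i − R̄_i)(R_m − R̄_m) = 57.1833  ⇒  Cov = 57.1833 / 5 = 11.4367
Σ(R_m − R̄_m)² = 54.5933  ⇒  Var(R_m) = 54.5933 / 5 = 10.9187
β = Cov / Var(R_m) = 11.4367 / 10.9187 = 1.0474
MRP = 13.05% − 3.72% = 9.33%
E(R) = R_f + β × MRP = 3.72% + 1.0474 × 9.33% = 13.49%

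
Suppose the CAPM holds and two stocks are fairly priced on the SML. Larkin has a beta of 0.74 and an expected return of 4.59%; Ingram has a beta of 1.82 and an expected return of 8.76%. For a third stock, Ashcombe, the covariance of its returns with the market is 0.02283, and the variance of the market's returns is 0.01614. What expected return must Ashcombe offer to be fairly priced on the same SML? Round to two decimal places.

7.19%

MRP = (8.76% − 4.59%) / (1.82 − 0.74) = 3.8611%
R_f = 4.59% − 0.74 × 3.8611% = 1.7328%
β_Ashcombe = Cov / Var(R_m) = 0.02283 / 0.01614 = 1.4145
E(R_Ashcombe) = R_f + β × MRP = 1.7328% + 1.4145 × 3.8611% = 7.19%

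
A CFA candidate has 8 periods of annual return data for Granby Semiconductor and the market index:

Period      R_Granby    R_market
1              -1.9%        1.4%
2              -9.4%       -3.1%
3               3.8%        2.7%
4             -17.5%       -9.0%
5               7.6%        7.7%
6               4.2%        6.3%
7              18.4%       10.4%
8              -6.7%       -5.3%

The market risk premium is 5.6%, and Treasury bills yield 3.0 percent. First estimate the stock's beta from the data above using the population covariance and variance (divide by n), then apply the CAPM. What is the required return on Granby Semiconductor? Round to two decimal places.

11.90%

Mean R_i = (-1.9 − 9.4 + 3.8 − 17.5 + 7.6 + 4.2 + 18.4 − 6.7) / 8 = -0.1875%
Mean R_m = (1.4 − 3.1 + 2.7 − 9.0 + 7.7 + 6.3 + 10.4 − 5.3) / 8 = 1.3875%
Σ(R_i − R̄_i)(R_m − R̄_m) = 508.1713  ⇒  Cov = 508.1713 / 8 = 63.5214
Σ(R_m − R̄_m)² = 319.6888  ⇒  Var(R_m) = 319.6888 / 8 = 39.9611
β = Cov / Var(R_m) = 63.5214 / 39.9611 = 1.5896
E(R) = R_f + β × MRP = 3.0% + 1.5896 × 5.6% = 11.90%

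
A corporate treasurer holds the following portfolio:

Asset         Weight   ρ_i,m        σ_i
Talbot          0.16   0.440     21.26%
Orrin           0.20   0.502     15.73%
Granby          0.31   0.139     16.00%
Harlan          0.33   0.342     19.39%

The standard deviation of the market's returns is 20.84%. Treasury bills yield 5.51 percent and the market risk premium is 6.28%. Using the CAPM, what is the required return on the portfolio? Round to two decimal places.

7.30%

β_Talbot = 0.440 × 21.26% / 20.84% = 0.4489
β_Orrin = 0.502 × 15.73% / 20.84% = 0.3789
β_Granby = 0.139 × 16.00% / 20.84% = 0.1067
β_Harlan = 0.342 × 19.39% / 20.84% = 0.3182
β_P = Σ w_i β_i = 0.16×0.4489 + 0.20×0.3789 + 0.31×0.1067 + 0.33×0.3182 = 0.2857
E(R_P) = R_f + β_P × MRP = 5.51% + 0.2857 × 6.28% = 7.30%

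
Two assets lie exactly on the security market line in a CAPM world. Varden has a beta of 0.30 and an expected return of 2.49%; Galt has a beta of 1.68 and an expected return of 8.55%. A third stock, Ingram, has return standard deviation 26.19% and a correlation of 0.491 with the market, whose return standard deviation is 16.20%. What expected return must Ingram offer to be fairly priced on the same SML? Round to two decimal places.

MRP = (8.55% − 2.49%) / (1.68 − 0.30) = 4.3913%
R_f = 2.49% − 0.30 × 4.3913% = 1.1726%
β_Ingram = ρ·σ_i/σ_m = 0.491 × 26.19 / 16.20 = 0.7938
E(R_Ingram) = R_f + β × MRP = 1.1726% + 0.7938 × 4.3913% = 4.66%

4.66%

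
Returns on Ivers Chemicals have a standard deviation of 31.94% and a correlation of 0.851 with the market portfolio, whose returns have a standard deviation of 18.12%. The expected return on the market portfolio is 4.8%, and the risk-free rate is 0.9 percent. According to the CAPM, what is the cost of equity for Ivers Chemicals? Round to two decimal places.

β = ρ × σ_i / σ_m = 0.851 × 31.94% / 18.12% = 1.5001
MRP = 4.8% − 0.9% = 3.90%
E(R) = 0.9% + 1.5001 × 3.9% = 6.75%

6.75%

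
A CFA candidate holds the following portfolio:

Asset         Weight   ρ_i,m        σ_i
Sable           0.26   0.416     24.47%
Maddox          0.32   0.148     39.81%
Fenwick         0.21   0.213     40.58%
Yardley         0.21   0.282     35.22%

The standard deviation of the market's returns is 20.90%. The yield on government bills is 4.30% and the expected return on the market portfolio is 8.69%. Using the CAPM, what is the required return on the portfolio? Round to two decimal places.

β_Sable = 0.416 × 24.47% / 20.90% = 0.4871
β_Maddox = 0.148 × 39.81% / 20.90% = 0.2819
β_Fenwick = 0.213 × 40.58% / 20.90% = 0.4136
β_Yardley = 0.282 × 35.22% / 20.90% = 0.4752
β_P = Σ w_i β_i = 0.26×0.4871 + 0.32×0.2819 + 0.21×0.4136 + 0.21×0.4752 = 0.4035
MRP = 8.69% − 4.30% = 4.39%
E(R_P) = R_f + β_P × MRP = 4.30% + 0.4035 × 4.39% = 6.07%

6.07%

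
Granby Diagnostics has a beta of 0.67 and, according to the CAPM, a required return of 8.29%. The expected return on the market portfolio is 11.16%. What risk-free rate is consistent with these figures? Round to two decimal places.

E(R) = R_f + β(E(R_m) − R_f) = R_f(1 − β) + β·E(R_m)
8.29% = R_f × (1 − 0.67) + 0.67 × 11.16%
8.29% = R_f × 0.33 + 7.4772%
R_f = (8.29% − 7.4772%) / 0.33 = 2.46%

2.46%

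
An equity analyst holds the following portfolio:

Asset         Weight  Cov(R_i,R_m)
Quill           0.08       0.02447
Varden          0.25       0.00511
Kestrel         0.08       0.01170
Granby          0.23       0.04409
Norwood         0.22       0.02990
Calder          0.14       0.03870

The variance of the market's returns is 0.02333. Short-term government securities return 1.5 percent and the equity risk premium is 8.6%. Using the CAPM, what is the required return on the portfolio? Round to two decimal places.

11.20%

β_Quill = 0.02447 / 0.02333 = 1.0489
β_Varden = 0.00511 / 0.02333 = 0.2190
β_Kestrel = 0.01170 / 0.02333 = 0.5015
β_Granby = 0.04409 / 0.02333 = 1.8898
β_Norwood = 0.02990 / 0.02333 = 1.2816
β_Calder = 0.03870 / 0.02333 = 1.6588
β_P = Σ w_i β_i = 0.08×1.0489 + 0.25×0.2190 + 0.08×0.5015 + 0.23×1.8898 + 0.22×1.2816 + 0.14×1.6588 = 1.1276
E(R_P) = R_f + β_P × MRP = 1.5% + 1.1276 × 8.6% = 11.20%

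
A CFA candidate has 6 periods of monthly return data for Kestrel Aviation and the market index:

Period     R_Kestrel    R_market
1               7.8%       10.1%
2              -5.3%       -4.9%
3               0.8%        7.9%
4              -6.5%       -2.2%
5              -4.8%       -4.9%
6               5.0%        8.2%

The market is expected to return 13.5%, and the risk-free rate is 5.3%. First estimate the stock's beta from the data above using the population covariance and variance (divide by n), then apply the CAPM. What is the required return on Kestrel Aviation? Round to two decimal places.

11.74%

Mean R_i = (7.8 − 5.3 + 0.8 − 6.5 − 4.8 + 5.0) / 6 = -0.5000%
Mean R_m = (10.1 − 4.9 + 7.9 − 2.2 − 4.9 + 8.2) / 6 = 2.3667%
Σ(R_i − R̄_i)(R_m − R̄_m) = 196.9900  ⇒  Cov = 196.9900 / 6 = 32.8317
Σ(R_m − R̄_m)² = 250.9133  ⇒  Var(R_m) = 250.9133 / 6 = 41.8189
β = Cov / Var(R_m) = 32.8317 / 41.8189 = 0.7851
MRP = 13.5% − 5.3% = 8.20%
E(R) = R_f + β × MRP = 5.3% + 0.7851 × 8.2% = 11.74%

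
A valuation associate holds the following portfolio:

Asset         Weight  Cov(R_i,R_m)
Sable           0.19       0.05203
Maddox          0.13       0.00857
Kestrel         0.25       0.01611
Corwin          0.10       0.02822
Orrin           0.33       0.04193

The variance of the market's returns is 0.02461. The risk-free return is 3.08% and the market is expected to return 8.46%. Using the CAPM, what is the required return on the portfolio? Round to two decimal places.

10.01%

β_Sable = 0.05203 / 0.02461 = 2.1142
β_Maddox = 0.00857 / 0.02461 = 0.3482
β_Kestrel = 0.01611 / 0.02461 = 0.6546
β_Corwin = 0.02822 / 0.02461 = 1.1467
β_Orrin = 0.04193 / 0.02461 = 1.7038
β_P = Σ w_i β_i = 0.19×2.1142 + 0.13×0.3482 + 0.25×0.6546 + 0.10×1.1467 + 0.33×1.7038 = 1.2875
MRP = 8.46% − 3.08% = 5.38%
E(R_P) = R_f + β_P × MRP = 3.08% + 1.2875 × 5.38% = 10.01%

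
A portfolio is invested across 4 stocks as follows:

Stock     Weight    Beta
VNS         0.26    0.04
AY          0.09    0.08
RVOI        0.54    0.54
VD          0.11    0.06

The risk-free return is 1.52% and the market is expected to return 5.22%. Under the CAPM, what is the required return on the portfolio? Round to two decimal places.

2.69%

β_P = Σ w_i β_i = 0.26×0.04 + 0.09×0.08 + 0.54×0.54 + 0.11×0.06 = 0.3158
MRP = 5.22% − 1.52% = 3.70%
E(R_P) = R_f + β_P × MRP = 1.52% + 0.3158 × 3.70% = 2.69%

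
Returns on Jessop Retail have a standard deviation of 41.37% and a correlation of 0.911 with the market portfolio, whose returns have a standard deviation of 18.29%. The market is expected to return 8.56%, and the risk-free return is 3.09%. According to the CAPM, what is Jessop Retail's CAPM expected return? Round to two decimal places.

β = ρ × σ_i / σ_m = 0.911 × 41.37% / 18.29% = 2.0606
MRP = 8.56% − 3.09% = 5.47%
E(R) = 3.09% + 2.0606 × 5.47% = 14.36%

14.36%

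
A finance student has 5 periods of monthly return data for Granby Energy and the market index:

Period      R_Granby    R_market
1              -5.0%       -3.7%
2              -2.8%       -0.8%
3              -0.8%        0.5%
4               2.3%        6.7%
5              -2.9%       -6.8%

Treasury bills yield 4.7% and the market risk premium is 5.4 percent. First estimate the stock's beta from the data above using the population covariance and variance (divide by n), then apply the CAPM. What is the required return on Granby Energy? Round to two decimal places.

7.23%

Mean R_i = (-5.0 − 2.8 − 0.8 + 2.3 − 2.9) / 5 = -1.8400%
Mean R_m = (-3.7 − 0.8 + 0.5 + 6.7 − 6.8) / 5 = -0.8200%
Σ(R_i − R̄_i)(R_m − R̄_m) = 47.9260  ⇒  Cov = 47.9260 / 5 = 9.5852
Σ(R_m − R̄_m)² = 102.3480  ⇒  Var(R_m) = 102.3480 / 5 = 20.4696
β = Cov / Var(R_m) = 9.5852 / 20.4696 = 0.4683
E(R) = R_f + β × MRP = 4.7% + 0.4683 × 5.4% = 7.23%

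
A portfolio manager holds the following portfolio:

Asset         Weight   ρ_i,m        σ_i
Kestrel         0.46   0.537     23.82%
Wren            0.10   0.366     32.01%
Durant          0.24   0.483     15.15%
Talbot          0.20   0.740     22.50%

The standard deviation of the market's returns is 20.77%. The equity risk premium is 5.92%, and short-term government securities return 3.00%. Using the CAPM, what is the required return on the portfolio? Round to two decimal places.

6.46%

β_Kestrel = 0.537 × 23.82% / 20.77% = 0.6159
β_Wren = 0.366 × 32.01% / 20.77% = 0.5641
β_Durant = 0.483 × 15.15% / 20.77% = 0.3523
β_Talbot = 0.740 × 22.50% / 20.77% = 0.8016
β_P = Σ w_i β_i = 0.46×0.6159 + 0.10×0.5641 + 0.24×0.3523 + 0.20×0.8016 = 0.5846
E(R_P) = R_f + β_P × MRP = 3.00% + 0.5846 × 5.92% = 6.46%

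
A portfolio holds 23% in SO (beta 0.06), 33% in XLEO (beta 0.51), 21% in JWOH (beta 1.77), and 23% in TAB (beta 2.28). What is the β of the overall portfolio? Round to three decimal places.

1.078

β_P = Σ w_i β_i = 0.23×0.06 + 0.33×0.51 + 0.21×1.77 + 0.23×2.28 = 1.0782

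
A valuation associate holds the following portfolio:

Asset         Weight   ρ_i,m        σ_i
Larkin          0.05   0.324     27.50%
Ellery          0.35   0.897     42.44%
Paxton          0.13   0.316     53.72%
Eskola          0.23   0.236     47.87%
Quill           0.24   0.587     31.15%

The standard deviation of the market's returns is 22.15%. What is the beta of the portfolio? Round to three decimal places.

β_Larkin = 0.324 × 27.50% / 22.15% = 0.4023
β_Ellery = 0.897 × 42.44% / 22.15% = 1.7187
β_Paxton = 0.316 × 53.72% / 22.15% = 0.7664
β_Eskola = 0.236 × 47.87% / 22.15% = 0.5100
β_Quill = 0.587 × 31.15% / 22.15% = 0.8255
β_P = Σ w_i β_i = 0.05×0.4023 + 0.35×1.7187 + 0.13×0.7664 + 0.23×0.5100 + 0.24×0.8255 = 1.0367

1.037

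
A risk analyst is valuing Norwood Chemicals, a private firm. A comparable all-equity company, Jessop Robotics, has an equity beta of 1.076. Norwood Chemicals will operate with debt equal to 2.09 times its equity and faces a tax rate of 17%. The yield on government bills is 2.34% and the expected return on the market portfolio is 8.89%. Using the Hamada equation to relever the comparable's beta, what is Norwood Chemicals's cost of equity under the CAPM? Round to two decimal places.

β_L = β_U × [1 + (1 − t)(D/E)] = 1.076 × [1 + (1 − 0.17) × 2.09]
    = 1.076 × [1 + 0.83 × 2.09] = 1.076 × 2.7347 = 2.9425
MRP = 8.89% − 2.34% = 6.55%
E(R) = R_f + β_L × MRP = 2.34% + 2.9425 × 6.55% = 21.61%

21.61%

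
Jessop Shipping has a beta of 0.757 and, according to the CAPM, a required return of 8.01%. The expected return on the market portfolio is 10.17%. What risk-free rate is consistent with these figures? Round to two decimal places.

E(R) = R_f + β(E(R_m) − R_f) = R_f(1 − β) + β·E(R_m)
8.01% = R_f × (1 − 0.757) + 0.757 × 10.17%
8.01% = R_f × 0.243 + 7.69869%
R_f = (8.01% − 7.69869%) / 0.243 = 1.28%

1.28%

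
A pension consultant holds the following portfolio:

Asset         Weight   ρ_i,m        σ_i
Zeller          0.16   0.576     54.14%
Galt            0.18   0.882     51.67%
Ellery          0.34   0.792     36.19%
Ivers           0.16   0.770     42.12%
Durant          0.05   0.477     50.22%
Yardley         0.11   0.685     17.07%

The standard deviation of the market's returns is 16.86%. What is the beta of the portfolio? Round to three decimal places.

1.816

β_Zeller = 0.576 × 54.14% / 16.86% = 1.8496
β_Galt = 0.882 × 51.67% / 16.86% = 2.7030
β_Ellery = 0.792 × 36.19% / 16.86% = 1.7000
β_Ivers = 0.770 × 42.12% / 16.86% = 1.9236
β_Durant = 0.477 × 50.22% / 16.86% = 1.4208
β_Yardley = 0.685 × 17.07% / 16.86% = 0.6935
β_P = Σ w_i β_i = 0.16×1.8496 + 0.18×2.7030 + 0.34×1.7000 + 0.16×1.9236 + 0.05×1.4208 + 0.11×0.6935 = 1.8156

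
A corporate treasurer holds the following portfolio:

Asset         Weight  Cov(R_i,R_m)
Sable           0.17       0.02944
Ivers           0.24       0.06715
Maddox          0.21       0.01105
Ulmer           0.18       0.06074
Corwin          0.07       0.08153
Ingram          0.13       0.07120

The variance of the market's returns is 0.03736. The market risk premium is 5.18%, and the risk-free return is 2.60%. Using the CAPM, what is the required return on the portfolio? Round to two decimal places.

9.44%

β_Sable = 0.02944 / 0.03736 = 0.7880
β_Ivers = 0.06715 / 0.03736 = 1.7974
β_Maddox = 0.01105 / 0.03736 = 0.2958
β_Ulmer = 0.06074 / 0.03736 = 1.6258
β_Corwin = 0.08153 / 0.03736 = 2.1823
β_Ingram = 0.07120 / 0.03736 = 1.9058
β_P = Σ w_i β_i = 0.17×0.7880 + 0.24×1.7974 + 0.21×0.2958 + 0.18×1.6258 + 0.07×2.1823 + 0.13×1.9058 = 1.3206
E(R_P) = R_f + β_P × MRP = 2.60% + 1.3206 × 5.18% = 9.44%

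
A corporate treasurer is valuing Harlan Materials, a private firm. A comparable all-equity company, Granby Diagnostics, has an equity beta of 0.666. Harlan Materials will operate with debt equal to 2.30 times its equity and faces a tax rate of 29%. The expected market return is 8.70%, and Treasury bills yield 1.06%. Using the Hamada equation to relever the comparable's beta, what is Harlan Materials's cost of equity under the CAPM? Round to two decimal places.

14.46%

β_L = β_U × [1 + (1 − t)(D/E)] = 0.666 × [1 + (1 − 0.29) × 2.30]
    = 0.666 × [1 + 0.71 × 2.30] = 0.666 × 2.6330 = 1.7536
MRP = 8.70% − 1.06% = 7.64%
E(R) = R_f + β_L × MRP = 1.06% + 1.7536 × 7.64% = 14.46%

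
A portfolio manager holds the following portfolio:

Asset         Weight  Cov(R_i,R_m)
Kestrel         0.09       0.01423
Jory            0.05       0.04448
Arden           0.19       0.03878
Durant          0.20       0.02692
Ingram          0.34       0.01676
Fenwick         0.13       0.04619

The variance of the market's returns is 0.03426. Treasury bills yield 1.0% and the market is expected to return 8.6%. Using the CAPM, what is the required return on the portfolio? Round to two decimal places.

β_Kestrel = 0.01423 / 0.03426 = 0.4154
β_Jory = 0.04448 / 0.03426 = 1.2983
β_Arden = 0.03878 / 0.03426 = 1.1319
β_Durant = 0.02692 / 0.03426 = 0.7858
β_Ingram = 0.01676 / 0.03426 = 0.4892
β_Fenwick = 0.04619 / 0.03426 = 1.3482
β_P = Σ w_i β_i = 0.09×0.4154 + 0.05×1.2983 + 0.19×1.1319 + 0.20×0.7858 + 0.34×0.4892 + 0.13×1.3482 = 0.8161
MRP = 8.6% − 1.0% = 7.60%
E(R_P) = R_f + β_P × MRP = 1.0% + 0.8161 × 7.6% = 7.20%

7.20%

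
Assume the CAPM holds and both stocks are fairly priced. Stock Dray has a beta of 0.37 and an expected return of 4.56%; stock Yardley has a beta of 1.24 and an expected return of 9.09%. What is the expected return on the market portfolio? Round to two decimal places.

7.84%

Both satisfy E(R) = R_f + β·MRP, so the slope of the SML is
MRP = (9.09% − 4.56%) / (1.24 − 0.37) = 4.53% / 0.87 = 5.2069%
R_f = E(R_Dray) − β_Dray·MRP = 4.56% − 0.37 × 5.2069% = 2.6334%
E(R_m) = R_f + MRP = 2.6334% + 5.2069% = 7.84%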